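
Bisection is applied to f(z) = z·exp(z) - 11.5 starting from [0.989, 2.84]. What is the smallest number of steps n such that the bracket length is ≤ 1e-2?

8

Initial width b − a = 2.84 − 0.989 = 1.851000.
After n steps the width is (b−a)/2^n; need (b−a)/2^n ≤ 1e-2.
So n ≥ log₂(1.851000/1e-2) = log₂(185.1000) ≈ 7.5322.
Hence n = 8.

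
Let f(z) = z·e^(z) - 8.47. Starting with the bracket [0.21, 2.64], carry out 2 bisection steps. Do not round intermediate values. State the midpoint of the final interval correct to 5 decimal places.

f(0.210000) = -8.210928, f(2.640000) = 28.524858 (opposite signs)
step 1: m = 1.425000, f(m) = -2.545053 < 0 → root in [1.425000, 2.640000]
step 2: m = 2.032500, f(m) = 7.044368 > 0 → root in [1.425000, 2.032500]
Midpoint of [1.425000, 2.032500] = 1.728750

1.72875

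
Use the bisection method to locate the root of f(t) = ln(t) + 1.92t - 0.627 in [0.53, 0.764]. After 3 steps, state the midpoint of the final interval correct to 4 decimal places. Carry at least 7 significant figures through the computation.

f(0.530000) = -0.244278, f(0.764000) = 0.570693 (opposite signs)
step 1: m = 0.647000, f(m) = 0.179831 > 0 → root in [0.530000, 0.647000]
step 2: m = 0.588500, f(m) = -0.027258 < 0 → root in [0.588500, 0.647000]
step 3: m = 0.617750, f(m) = 0.077409 > 0 → root in [0.588500, 0.617750]
Midpoint of [0.588500, 0.617750] = 0.603125

0.6031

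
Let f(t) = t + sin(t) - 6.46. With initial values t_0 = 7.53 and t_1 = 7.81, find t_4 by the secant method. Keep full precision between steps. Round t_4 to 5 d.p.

6.37092

Secant update: t_(k+1) = t_k − f(t_k)·(t_k − t_(k-1))/(f(t_k) − f(t_(k-1))).
f(t_0) = 2.017975, f(t_1) = 2.349033
t_2 = 7.810000 - (2.349033)·(7.810000 - 7.530000)/(2.349033 - (2.017975)) = 5.823248; f(t_2) = -1.080644
t_3 = 5.823248 - (-1.080644)·(5.823248 - 7.810000)/(-1.080644 - (2.349033)) = 6.449246; f(t_3) = 0.154545
t_4 = 6.449246 - (0.154545)·(6.449246 - 5.823248)/(0.154545 - (-1.080644)) = 6.370922; f(t_4) = -0.001453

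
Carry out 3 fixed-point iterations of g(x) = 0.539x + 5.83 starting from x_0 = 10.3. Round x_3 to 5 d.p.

x_1 = g(10.300000) = 11.381700
x_2 = g(11.381700) = 11.964736
x_3 = g(11.964736) = 12.278993

12.27899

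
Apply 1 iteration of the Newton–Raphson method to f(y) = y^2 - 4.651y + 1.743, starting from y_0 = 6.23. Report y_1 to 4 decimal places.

f'(y) = 2y - 4.651
y_0 = 6.230000: f = 11.580170, f' = 7.809000 → y_1 = 6.230000 - (11.580170)/(7.809000) = 4.747074

4.7471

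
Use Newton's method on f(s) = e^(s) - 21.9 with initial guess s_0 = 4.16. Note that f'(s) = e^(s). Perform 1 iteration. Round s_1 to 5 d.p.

s_0 = 4.160000: f = 42.171523, f' = 64.071523 → s_1 = 4.160000 - (42.171523)/(64.071523) = 3.501806

3.50181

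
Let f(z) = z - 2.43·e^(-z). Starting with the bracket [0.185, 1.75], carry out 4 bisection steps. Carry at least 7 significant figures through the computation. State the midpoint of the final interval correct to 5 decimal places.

f(0.185000) = -1.834583, f(1.750000) = 1.327729 (opposite signs)
step 1: m = 0.967500, f(m) = 0.044022 > 0 → root in [0.185000, 0.967500]
step 2: m = 0.576250, f(m) = -0.789415 < 0 → root in [0.576250, 0.967500]
step 3: m = 0.771875, f(m) = -0.351139 < 0 → root in [0.771875, 0.967500]
step 4: m = 0.869688, f(m) = -0.148683 < 0 → root in [0.869688, 0.967500]
Midpoint of [0.869688, 0.967500] = 0.918594

0.91859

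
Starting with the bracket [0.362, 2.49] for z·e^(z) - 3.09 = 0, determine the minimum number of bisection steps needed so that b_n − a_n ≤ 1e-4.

Initial width b − a = 2.49 − 0.362 = 2.128000.
After n steps the width is (b−a)/2^n; need (b−a)/2^n ≤ 1e-4.
So n ≥ log₂(2.128000/1e-4) = log₂(21280.0000) ≈ 14.3772.
Hence n = 15.

15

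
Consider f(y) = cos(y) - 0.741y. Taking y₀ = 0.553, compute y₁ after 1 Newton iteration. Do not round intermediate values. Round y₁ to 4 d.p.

0.9014

Newton update: y ← y − f(y)/f'(y).
f'(y) = -sin(y) - 0.741
y_0 = 0.553000: f = 0.441180, f' = -1.266242 → y_1 = 0.553000 - (0.441180)/(-1.266242) = 0.901416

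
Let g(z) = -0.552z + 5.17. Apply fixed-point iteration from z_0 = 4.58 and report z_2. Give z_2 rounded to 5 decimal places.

z_1 = g(4.580000) = 2.641840
z_2 = g(2.641840) = 3.711704

3.71170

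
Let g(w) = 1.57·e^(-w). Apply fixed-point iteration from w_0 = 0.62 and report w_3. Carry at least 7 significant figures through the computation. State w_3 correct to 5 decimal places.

0.79962

w_1 = g(0.620000) = 0.844573
w_2 = g(0.844573) = 0.674693
w_3 = g(0.674693) = 0.799621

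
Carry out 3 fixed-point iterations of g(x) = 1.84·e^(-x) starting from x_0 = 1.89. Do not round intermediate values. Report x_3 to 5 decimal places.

x_1 = g(1.890000) = 0.277972
x_2 = g(0.277972) = 1.393465
x_3 = g(1.393465) = 0.456713

0.45671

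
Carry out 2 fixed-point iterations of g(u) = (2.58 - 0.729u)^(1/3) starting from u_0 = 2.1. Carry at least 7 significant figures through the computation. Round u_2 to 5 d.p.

1.22522

u_1 = g(2.100000) = 1.016106
u_2 = g(1.016106) = 1.225221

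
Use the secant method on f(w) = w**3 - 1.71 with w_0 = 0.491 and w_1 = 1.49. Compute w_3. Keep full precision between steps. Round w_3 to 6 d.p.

1.148090

Secant update: w_(k+1) = w_k − f(w_k)·(w_k − w_(k-1))/(f(w_k) − f(w_(k-1))).
f(w_0) = -1.591629, f(w_1) = 1.597949
w_2 = 1.490000 - (1.597949)·(1.490000 - 0.491000)/(1.597949 - (-1.591629)) = 0.989510; f(w_2) = -0.741140
w_3 = 0.989510 - (-0.741140)·(0.989510 - 1.490000)/(-0.741140 - (1.597949)) = 1.148090; f(w_3) = -0.196689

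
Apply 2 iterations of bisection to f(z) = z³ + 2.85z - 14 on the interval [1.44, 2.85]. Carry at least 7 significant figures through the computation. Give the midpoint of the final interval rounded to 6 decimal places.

1.968750

f(1.440000) = -6.910016, f(2.850000) = 17.271625 (opposite signs)
step 1: m = 2.145000, f(m) = 1.982449 > 0 → root in [1.440000, 2.145000]
step 2: m = 1.792500, f(m) = -3.131972 < 0 → root in [1.792500, 2.145000]
Midpoint of [1.792500, 2.145000] = 1.968750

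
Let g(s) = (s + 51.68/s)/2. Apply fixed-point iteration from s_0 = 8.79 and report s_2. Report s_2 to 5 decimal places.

7.19033

s_1 = g(8.790000) = 7.334704
s_2 = g(7.334704) = 7.190330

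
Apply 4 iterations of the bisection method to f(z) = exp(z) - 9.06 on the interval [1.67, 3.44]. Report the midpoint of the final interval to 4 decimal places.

2.1678

f(1.670000) = -3.747832, f(3.440000) = 22.126958 (opposite signs)
step 1: m = 2.555000, f(m) = 3.811300 > 0 → root in [1.670000, 2.555000]
step 2: m = 2.112500, f(m) = -0.791112 < 0 → root in [2.112500, 2.555000]
step 3: m = 2.333750, f(m) = 1.256556 > 0 → root in [2.112500, 2.333750]
step 4: m = 2.223125, f(m) = 0.176149 > 0 → root in [2.112500, 2.223125]
Midpoint of [2.112500, 2.223125] = 2.167812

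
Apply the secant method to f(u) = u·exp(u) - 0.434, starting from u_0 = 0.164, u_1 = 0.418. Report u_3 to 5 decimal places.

0.31512

Secant update: u_(k+1) = u_k − f(u_k)·(u_k − u_(k-1))/(f(u_k) − f(u_(k-1))).
f(u_0) = -0.240773, f(u_1) = 0.200909
u_2 = 0.418000 - (0.200909)·(0.418000 - 0.164000)/(0.200909 - (-0.240773)) = 0.302462; f(u_2) = -0.024712
u_3 = 0.302462 - (-0.024712)·(0.302462 - 0.418000)/(-0.024712 - (0.200909)) = 0.315117; f(u_3) = -0.002157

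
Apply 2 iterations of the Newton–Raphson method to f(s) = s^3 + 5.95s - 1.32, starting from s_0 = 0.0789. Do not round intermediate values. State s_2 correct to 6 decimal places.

0.220058

f'(s) = 3s^2 + 5.95
s_0 = 0.078900: f = -0.850054, f' = 5.968676 → s_1 = 0.078900 - (-0.850054)/(5.968676) = 0.221319
s_1 = 0.221319: f = 0.007690, f' = 6.096947 → s_2 = 0.221319 - (0.007690)/(6.096947) = 0.220058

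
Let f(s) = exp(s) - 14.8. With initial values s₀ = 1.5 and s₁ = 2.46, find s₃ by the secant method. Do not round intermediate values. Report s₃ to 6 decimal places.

Secant update: s_(k+1) = s_k − f(s_k)·(s_k − s_(k-1))/(f(s_k) − f(s_(k-1))).
f(s_0) = -10.318311, f(s_1) = -3.095188
s_2 = 2.460000 - (-3.095188)·(2.460000 - 1.500000)/(-3.095188 - (-10.318311)) = 2.871371; f(s_2) = 2.861210
s_3 = 2.871371 - (2.861210)·(2.871371 - 2.460000)/(2.861210 - (-3.095188)) = 2.673765; f(s_3) = -0.305561

2.673765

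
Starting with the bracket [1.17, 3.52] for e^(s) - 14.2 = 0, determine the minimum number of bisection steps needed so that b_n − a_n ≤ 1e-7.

Initial width b − a = 3.52 − 1.17 = 2.350000.
After n steps the width is (b−a)/2^n; need (b−a)/2^n ≤ 1e-7.
So n ≥ log₂(2.350000/1e-7) = log₂(23500000.0000) ≈ 24.4862.
Hence n = 25.

25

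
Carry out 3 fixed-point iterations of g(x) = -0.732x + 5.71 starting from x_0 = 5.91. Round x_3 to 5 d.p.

x_1 = g(5.910000) = 1.383880
x_2 = g(1.383880) = 4.697000
x_3 = g(4.697000) = 2.271796

2.27180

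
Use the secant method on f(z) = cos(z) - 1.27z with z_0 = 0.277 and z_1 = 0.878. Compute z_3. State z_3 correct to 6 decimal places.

f(z_0) = 0.610090, f(z_1) = -0.476369
z_2 = 0.878000 - (-0.476369)·(0.878000 - 0.277000)/(-0.476369 - (0.610090)) = 0.614486; f(z_2) = 0.036673
z_3 = 0.614486 - (0.036673)·(0.614486 - 0.878000)/(0.036673 - (-0.476369)) = 0.633322; f(z_3) = 0.001747

0.633322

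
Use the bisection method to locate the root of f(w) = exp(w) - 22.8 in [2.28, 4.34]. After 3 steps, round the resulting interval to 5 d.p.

[3.05250, 3.31000]

f(2.280000) = -13.023320, f(4.340000) = 53.907539 (opposite signs)
step 1: m = 3.310000, f(m) = 4.585125 > 0 → root in [2.280000, 3.310000]
step 2: m = 2.795000, f(m) = -6.437371 < 0 → root in [2.795000, 3.310000]
step 3: m = 3.052500, f(m) = -1.631801 < 0 → root in [3.052500, 3.310000]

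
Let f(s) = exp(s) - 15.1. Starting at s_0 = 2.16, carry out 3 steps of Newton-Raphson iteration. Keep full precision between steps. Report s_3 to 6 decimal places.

Newton update: s ← s − f(s)/f'(s).
f'(s) = exp(s)
s_0 = 2.160000: f = -6.428862, f' = 8.671138 → s_1 = 2.160000 - (-6.428862)/(8.671138) = 2.901409
s_1 = 2.901409: f = 3.099777, f' = 18.199777 → s_2 = 2.901409 - (3.099777)/(18.199777) = 2.731090
s_2 = 2.731090: f = 0.249606, f' = 15.349606 → s_3 = 2.731090 - (0.249606)/(15.349606) = 2.714828

2.714828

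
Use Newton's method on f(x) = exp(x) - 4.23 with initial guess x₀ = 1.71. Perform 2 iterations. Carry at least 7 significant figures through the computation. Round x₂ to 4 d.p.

1.4427

Newton update: x ← x − f(x)/f'(x).
f'(x) = exp(x)
x_0 = 1.710000: f = 1.298961, f' = 5.528961 → x_1 = 1.710000 - (1.298961)/(5.528961) = 1.475062
x_1 = 1.475062: f = 0.141308, f' = 4.371308 → x_2 = 1.475062 - (0.141308)/(4.371308) = 1.442736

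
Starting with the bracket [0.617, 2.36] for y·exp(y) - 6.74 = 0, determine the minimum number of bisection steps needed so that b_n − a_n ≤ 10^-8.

28

Initial width b − a = 2.36 − 0.617 = 1.743000.
After n steps the width is (b−a)/2^n; need (b−a)/2^n ≤ 10^-8.
So n ≥ log₂(1.743000/10^-8) = log₂(174300000.0000) ≈ 27.3770.
Hence n = 28.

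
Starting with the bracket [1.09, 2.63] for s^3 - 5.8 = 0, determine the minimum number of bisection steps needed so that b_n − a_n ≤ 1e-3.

Initial width b − a = 2.63 − 1.09 = 1.540000.
After n steps the width is (b−a)/2^n; need (b−a)/2^n ≤ 1e-3.
So n ≥ log₂(1.540000/1e-3) = log₂(1540.0000) ≈ 10.5887.
Hence n = 11.

11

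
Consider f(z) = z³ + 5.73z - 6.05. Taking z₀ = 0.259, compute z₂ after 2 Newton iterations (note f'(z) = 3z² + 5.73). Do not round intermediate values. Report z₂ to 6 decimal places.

0.923716

z_0 = 0.259000: f = -4.548556, f' = 5.931243 → z_1 = 0.259000 - (-4.548556)/(5.931243) = 1.025881
z_1 = 1.025881: f = 0.907966, f' = 8.887294 → z_2 = 1.025881 - (0.907966)/(8.887294) = 0.923716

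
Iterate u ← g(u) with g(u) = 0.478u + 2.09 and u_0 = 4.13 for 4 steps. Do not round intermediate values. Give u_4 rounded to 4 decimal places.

4.0104

u_1 = g(4.130000) = 4.064140
u_2 = g(4.064140) = 4.032659
u_3 = g(4.032659) = 4.017611
u_4 = g(4.017611) = 4.010418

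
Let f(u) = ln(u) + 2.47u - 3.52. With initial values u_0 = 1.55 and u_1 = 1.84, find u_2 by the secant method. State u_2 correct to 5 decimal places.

f(u_0) = 0.746755, f(u_1) = 1.634566
u_2 = 1.840000 - (1.634566)·(1.840000 - 1.550000)/(1.634566 - (0.746755)) = 1.306075; f(u_2) = -0.026967

1.30608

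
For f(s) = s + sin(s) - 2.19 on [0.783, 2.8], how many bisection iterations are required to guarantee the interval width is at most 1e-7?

25

Initial width b − a = 2.8 − 0.783 = 2.017000.
After n steps the width is (b−a)/2^n; need (b−a)/2^n ≤ 1e-7.
So n ≥ log₂(2.017000/1e-7) = log₂(20170000.0000) ≈ 24.2657.
Hence n = 25.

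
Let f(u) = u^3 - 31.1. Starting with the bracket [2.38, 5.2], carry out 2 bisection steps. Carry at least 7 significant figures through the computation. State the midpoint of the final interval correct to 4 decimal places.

3.4375

f(2.380000) = -17.618728, f(5.200000) = 109.508000 (opposite signs)
step 1: m = 3.790000, f(m) = 23.339939 > 0 → root in [2.380000, 3.790000]
step 2: m = 3.085000, f(m) = -1.739361 < 0 → root in [3.085000, 3.790000]
Midpoint of [3.085000, 3.790000] = 3.437500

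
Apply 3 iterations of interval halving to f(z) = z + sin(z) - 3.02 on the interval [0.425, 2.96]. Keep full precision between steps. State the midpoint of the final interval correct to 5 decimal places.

f(0.425000) = -2.182679, f(2.960000) = 0.120596 (opposite signs)
step 1: m = 1.692500, f(m) = -0.334897 < 0 → root in [1.692500, 2.960000]
step 2: m = 2.326250, f(m) = 0.034211 > 0 → root in [1.692500, 2.326250]
step 3: m = 2.009375, f(m) = -0.105269 < 0 → root in [2.009375, 2.326250]
Midpoint of [2.009375, 2.326250] = 2.167813

2.16781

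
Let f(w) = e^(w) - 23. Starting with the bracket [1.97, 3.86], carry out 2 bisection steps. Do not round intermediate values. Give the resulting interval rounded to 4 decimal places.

[2.9150, 3.3875]

f(1.970000) = -15.829324, f(3.860000) = 24.465351 (opposite signs)
step 1: m = 2.915000, f(m) = -4.551188 < 0 → root in [2.915000, 3.860000]
step 2: m = 3.387500, f(m) = 6.591880 > 0 → root in [2.915000, 3.387500]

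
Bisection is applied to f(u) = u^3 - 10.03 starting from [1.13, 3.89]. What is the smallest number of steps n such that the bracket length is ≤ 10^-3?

12

Initial width b − a = 3.89 − 1.13 = 2.760000.
After n steps the width is (b−a)/2^n; need (b−a)/2^n ≤ 10^-3.
So n ≥ log₂(2.760000/10^-3) = log₂(2760.0000) ≈ 11.4305.
Hence n = 12.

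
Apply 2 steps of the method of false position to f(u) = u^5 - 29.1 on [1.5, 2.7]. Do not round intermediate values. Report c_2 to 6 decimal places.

f(1.500000) = -21.506250, f(2.700000) = 114.389070
step 1: c = 1.689907, f(c) = -15.317935 < 0 → new bracket [1.689907, 2.700000]
step 2: c = 1.809196, f(c) = -9.716707 < 0 → new bracket [1.809196, 2.700000]

1.809196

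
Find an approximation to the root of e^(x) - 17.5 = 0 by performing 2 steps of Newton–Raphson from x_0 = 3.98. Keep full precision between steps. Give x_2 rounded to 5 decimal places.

Newton update: x ← x − f(x)/f'(x).
f'(x) = e^(x)
x_0 = 3.980000: f = 36.017034, f' = 53.517034 → x_1 = 3.980000 - (36.017034)/(53.517034) = 3.306999
x_1 = 3.306999: f = 9.803057, f' = 27.303057 → x_2 = 3.306999 - (9.803057)/(27.303057) = 2.947953

2.94795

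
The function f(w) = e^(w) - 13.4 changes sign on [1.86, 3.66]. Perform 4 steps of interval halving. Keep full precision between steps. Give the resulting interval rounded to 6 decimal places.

f(1.860000) = -6.976263, f(3.660000) = 25.461343 (opposite signs)
step 1: m = 2.760000, f(m) = 2.399843 > 0 → root in [1.860000, 2.760000]
step 2: m = 2.310000, f(m) = -3.325575 < 0 → root in [2.310000, 2.760000]
step 3: m = 2.535000, f(m) = -0.783569 < 0 → root in [2.535000, 2.760000]
step 4: m = 2.647500, f(m) = 0.718698 > 0 → root in [2.535000, 2.647500]

[2.535000, 2.647500]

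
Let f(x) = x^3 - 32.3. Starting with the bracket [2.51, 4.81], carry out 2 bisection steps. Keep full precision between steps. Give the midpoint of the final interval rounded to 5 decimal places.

3.37250

f(2.510000) = -16.486749, f(4.810000) = 78.984641 (opposite signs)
step 1: m = 3.660000, f(m) = 16.727896 > 0 → root in [2.510000, 3.660000]
step 2: m = 3.085000, f(m) = -2.939361 < 0 → root in [3.085000, 3.660000]
Midpoint of [3.085000, 3.660000] = 3.372500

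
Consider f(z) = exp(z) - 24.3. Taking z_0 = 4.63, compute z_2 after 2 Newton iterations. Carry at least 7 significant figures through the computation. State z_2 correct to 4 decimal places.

3.3754

f'(z) = exp(z)
z_0 = 4.630000: f = 78.214064, f' = 102.514064 → z_1 = 4.630000 - (78.214064)/(102.514064) = 3.867041
z_1 = 3.867041: f = 23.500717, f' = 47.800717 → z_2 = 3.867041 - (23.500717)/(47.800717) = 3.375401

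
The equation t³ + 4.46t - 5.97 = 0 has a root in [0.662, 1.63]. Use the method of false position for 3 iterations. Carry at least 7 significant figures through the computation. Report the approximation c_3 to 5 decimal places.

1.06251

False-position update: c = (a·f(b) − b·f(a))/(f(b) − f(a)); replace the endpoint whose sign matches f(c).
f(0.662000) = -2.727362, f(1.630000) = 5.630547
step 1: c = 0.977879, f(c) = -0.673567 < 0 → new bracket [0.977879, 1.630000]
step 2: c = 1.047555, f(c) = -0.148347 < 0 → new bracket [1.047555, 1.630000]
step 3: c = 1.062507, f(c) = -0.031734 < 0 → new bracket [1.062507, 1.630000]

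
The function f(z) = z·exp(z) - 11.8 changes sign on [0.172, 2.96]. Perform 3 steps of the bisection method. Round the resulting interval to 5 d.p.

f(0.172000) = -11.595719, f(2.960000) = 45.321996 (opposite signs)
step 1: m = 1.566000, f(m) = -4.302838 < 0 → root in [1.566000, 2.960000]
step 2: m = 2.263000, f(m) = 9.951688 > 0 → root in [1.566000, 2.263000]
step 3: m = 1.914500, f(m) = 1.187099 > 0 → root in [1.566000, 1.914500]

[1.56600, 1.91450]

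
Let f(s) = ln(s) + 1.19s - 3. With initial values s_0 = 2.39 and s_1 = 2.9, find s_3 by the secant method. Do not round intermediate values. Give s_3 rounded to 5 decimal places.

f(s_0) = 0.715393, f(s_1) = 1.515711
s_2 = 2.900000 - (1.515711)·(2.900000 - 2.390000)/(1.515711 - (0.715393)) = 1.934118; f(s_2) = -0.038749
s_3 = 1.934118 - (-0.038749)·(1.934118 - 2.900000)/(-0.038749 - (1.515711)) = 1.958195; f(s_3) = 0.002275

1.95819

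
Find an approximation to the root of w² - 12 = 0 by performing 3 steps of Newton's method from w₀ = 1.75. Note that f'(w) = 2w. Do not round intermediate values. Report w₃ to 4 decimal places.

Newton update: w ← w − f(w)/f'(w).
w_0 = 1.750000: f = -8.937500, f' = 3.500000 → w_1 = 1.750000 - (-8.937500)/(3.500000) = 4.303571
w_1 = 4.303571: f = 6.520727, f' = 8.607143 → w_2 = 4.303571 - (6.520727)/(8.607143) = 3.545977
w_2 = 3.545977: f = 0.573950, f' = 7.091953 → w_3 = 3.545977 - (0.573950)/(7.091953) = 3.465047

3.4650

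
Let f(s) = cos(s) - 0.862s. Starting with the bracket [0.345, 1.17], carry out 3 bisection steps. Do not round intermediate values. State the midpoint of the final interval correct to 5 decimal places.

0.80906

f(0.345000) = 0.643685, f(1.170000) = -0.618388 (opposite signs)
step 1: m = 0.757500, f(m) = 0.073591 > 0 → root in [0.757500, 1.170000]
step 2: m = 0.963750, f(m) = -0.260309 < 0 → root in [0.757500, 0.963750]
step 3: m = 0.860625, f(m) = -0.089895 < 0 → root in [0.757500, 0.860625]
Midpoint of [0.757500, 0.860625] = 0.809063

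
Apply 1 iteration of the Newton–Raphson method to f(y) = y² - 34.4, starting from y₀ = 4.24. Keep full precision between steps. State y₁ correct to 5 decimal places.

f'(y) = 2y
y_0 = 4.240000: f = -16.422400, f' = 8.480000 → y_1 = 4.240000 - (-16.422400)/(8.480000) = 6.176604

6.17660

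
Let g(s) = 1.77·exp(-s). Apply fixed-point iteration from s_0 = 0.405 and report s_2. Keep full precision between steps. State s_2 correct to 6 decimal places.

s_1 = g(0.405000) = 1.180549
s_2 = g(1.180549) = 0.543585

0.543585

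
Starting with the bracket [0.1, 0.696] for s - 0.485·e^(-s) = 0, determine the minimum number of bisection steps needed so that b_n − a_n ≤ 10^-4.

13

Initial width b − a = 0.696 − 0.1 = 0.596000.
After n steps the width is (b−a)/2^n; need (b−a)/2^n ≤ 10^-4.
So n ≥ log₂(0.596000/10^-4) = log₂(5960.0000) ≈ 12.5411.
Hence n = 13.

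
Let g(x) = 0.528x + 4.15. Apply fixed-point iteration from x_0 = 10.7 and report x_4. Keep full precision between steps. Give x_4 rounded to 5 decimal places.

x_1 = g(10.700000) = 9.799600
x_2 = g(9.799600) = 9.324189
x_3 = g(9.324189) = 9.073172
x_4 = g(9.073172) = 8.940635

8.94063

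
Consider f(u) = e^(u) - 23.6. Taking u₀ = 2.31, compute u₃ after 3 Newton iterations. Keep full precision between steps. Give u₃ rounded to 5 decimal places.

f'(u) = e^(u)
u_0 = 2.310000: f = -13.525575, f' = 10.074425 → u_1 = 2.310000 - (-13.525575)/(10.074425) = 3.652566
u_1 = 3.652566: f = 14.973501, f' = 38.573501 → u_2 = 3.652566 - (14.973501)/(38.573501) = 3.264385
u_2 = 3.264385: f = 2.564003, f' = 26.164003 → u_3 = 3.264385 - (2.564003)/(26.164003) = 3.166387

3.16639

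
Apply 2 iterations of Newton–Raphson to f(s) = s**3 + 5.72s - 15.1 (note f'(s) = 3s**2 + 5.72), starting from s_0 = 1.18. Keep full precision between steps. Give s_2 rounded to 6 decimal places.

s_0 = 1.180000: f = -6.707368, f' = 9.897200 → s_1 = 1.180000 - (-6.707368)/(9.897200) = 1.857704
s_1 = 1.857704: f = 1.937116, f' = 16.073188 → s_2 = 1.857704 - (1.937116)/(16.073188) = 1.737185

1.737185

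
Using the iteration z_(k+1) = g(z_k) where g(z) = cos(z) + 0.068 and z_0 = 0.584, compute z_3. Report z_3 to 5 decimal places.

0.84062

z_1 = g(0.584000) = 0.902264
z_2 = g(0.902264) = 0.687835
z_3 = g(0.687835) = 0.840622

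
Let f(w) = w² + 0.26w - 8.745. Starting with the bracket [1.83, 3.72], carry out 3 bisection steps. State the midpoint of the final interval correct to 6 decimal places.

f(1.830000) = -4.920300, f(3.720000) = 6.060600 (opposite signs)
step 1: m = 2.775000, f(m) = -0.322875 < 0 → root in [2.775000, 3.720000]
step 2: m = 3.247500, f(m) = 2.645606 > 0 → root in [2.775000, 3.247500]
step 3: m = 3.011250, f(m) = 1.105552 > 0 → root in [2.775000, 3.011250]
Midpoint of [2.775000, 3.011250] = 2.893125

2.893125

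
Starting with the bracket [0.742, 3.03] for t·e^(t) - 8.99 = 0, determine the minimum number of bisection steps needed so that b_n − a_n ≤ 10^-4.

Initial width b − a = 3.03 − 0.742 = 2.288000.
After n steps the width is (b−a)/2^n; need (b−a)/2^n ≤ 10^-4.
So n ≥ log₂(2.288000/10^-4) = log₂(22880.0000) ≈ 14.4818.
Hence n = 15.

15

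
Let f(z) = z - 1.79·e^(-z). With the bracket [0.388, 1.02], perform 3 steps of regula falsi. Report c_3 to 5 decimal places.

f(0.388000) = -0.826358, f(1.020000) = 0.374535
step 1: c = 0.822892, f(c) = 0.036795 > 0 → new bracket [0.388000, 0.822892]
step 2: c = 0.804353, f(c) = 0.003547 > 0 → new bracket [0.388000, 0.804353]
step 3: c = 0.802573, f(c) = 0.000341 > 0 → new bracket [0.388000, 0.802573]

0.80257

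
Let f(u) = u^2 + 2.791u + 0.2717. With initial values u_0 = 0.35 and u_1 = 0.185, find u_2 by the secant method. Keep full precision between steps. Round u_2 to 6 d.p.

Secant update: u_(k+1) = u_k − f(u_k)·(u_k − u_(k-1))/(f(u_k) − f(u_(k-1))).
f(u_0) = 1.371050, f(u_1) = 0.822260
u_2 = 0.185000 - (0.822260)·(0.185000 - 0.350000)/(0.822260 - (1.371050)) = -0.062222; f(u_2) = 0.101910

-0.062222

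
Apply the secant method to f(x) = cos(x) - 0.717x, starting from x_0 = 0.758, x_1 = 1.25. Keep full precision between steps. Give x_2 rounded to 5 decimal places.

0.87573

f(x_0) = 0.182726, f(x_1) = -0.580928
x_2 = 1.250000 - (-0.580928)·(1.250000 - 0.758000)/(-0.580928 - (0.182726)) = 0.875725; f(x_2) = 0.012545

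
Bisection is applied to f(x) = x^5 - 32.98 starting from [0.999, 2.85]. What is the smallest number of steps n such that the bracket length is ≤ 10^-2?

8

Initial width b − a = 2.85 − 0.999 = 1.851000.
After n steps the width is (b−a)/2^n; need (b−a)/2^n ≤ 10^-2.
So n ≥ log₂(1.851000/10^-2) = log₂(185.1000) ≈ 7.5322.
Hence n = 8.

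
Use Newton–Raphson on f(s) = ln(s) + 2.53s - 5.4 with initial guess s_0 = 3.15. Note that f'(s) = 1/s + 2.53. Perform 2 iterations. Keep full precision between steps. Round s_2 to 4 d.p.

1.8840

s_0 = 3.150000: f = 3.716902, f' = 2.847460 → s_1 = 3.150000 - (3.716902)/(2.847460) = 1.844660
s_1 = 1.844660: f = -0.120714, f' = 3.072105 → s_2 = 1.844660 - (-0.120714)/(3.072105) = 1.883954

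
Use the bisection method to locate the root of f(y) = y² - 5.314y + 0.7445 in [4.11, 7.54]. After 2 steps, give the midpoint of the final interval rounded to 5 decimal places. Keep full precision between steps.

f(4.110000) = -4.203940, f(7.540000) = 17.528540 (opposite signs)
step 1: m = 5.825000, f(m) = 3.721075 > 0 → root in [4.110000, 5.825000]
step 2: m = 4.967500, f(m) = -0.976739 < 0 → root in [4.967500, 5.825000]
Midpoint of [4.967500, 5.825000] = 5.396250

5.39625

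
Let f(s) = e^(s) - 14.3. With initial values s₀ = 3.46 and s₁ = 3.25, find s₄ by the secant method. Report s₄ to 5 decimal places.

Secant update: s_(k+1) = s_k − f(s_k)·(s_k − s_(k-1))/(f(s_k) − f(s_(k-1))).
f(s_0) = 17.516977, f(s_1) = 11.490340
s_2 = 3.250000 - (11.490340)·(3.250000 - 3.460000)/(11.490340 - (17.516977)) = 2.849616; f(s_2) = 2.981137
s_3 = 2.849616 - (2.981137)·(2.849616 - 3.250000)/(2.981137 - (11.490340)) = 2.709344; f(s_3) = 0.719417
s_4 = 2.709344 - (0.719417)·(2.709344 - 2.849616)/(0.719417 - (2.981137)) = 2.664726; f(s_4) = 0.064008

2.66473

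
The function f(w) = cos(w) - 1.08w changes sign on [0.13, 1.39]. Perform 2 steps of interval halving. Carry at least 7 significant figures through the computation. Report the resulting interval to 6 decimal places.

f(0.130000) = 0.851162, f(1.390000) = -1.321387 (opposite signs)
step 1: m = 0.760000, f(m) = -0.095964 < 0 → root in [0.130000, 0.760000]
step 2: m = 0.445000, f(m) = 0.422011 > 0 → root in [0.445000, 0.760000]

[0.445000, 0.760000]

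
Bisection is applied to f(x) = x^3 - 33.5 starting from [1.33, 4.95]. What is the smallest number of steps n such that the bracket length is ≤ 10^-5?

19

Initial width b − a = 4.95 − 1.33 = 3.620000.
After n steps the width is (b−a)/2^n; need (b−a)/2^n ≤ 10^-5.
So n ≥ log₂(3.620000/10^-5) = log₂(362000.0000) ≈ 18.4656.
Hence n = 19.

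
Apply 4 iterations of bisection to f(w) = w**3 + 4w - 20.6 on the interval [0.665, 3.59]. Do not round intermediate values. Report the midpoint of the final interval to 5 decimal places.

2.21891

f(0.665000) = -17.645920, f(3.590000) = 40.028279 (opposite signs)
step 1: m = 2.127500, f(m) = -2.460390 < 0 → root in [2.127500, 3.590000]
step 2: m = 2.858750, f(m) = 14.197996 > 0 → root in [2.127500, 2.858750]
step 3: m = 2.493125, f(m) = 4.868948 > 0 → root in [2.127500, 2.493125]
step 4: m = 2.310313, f(m) = 0.972644 > 0 → root in [2.127500, 2.310313]
Midpoint of [2.127500, 2.310313] = 2.218906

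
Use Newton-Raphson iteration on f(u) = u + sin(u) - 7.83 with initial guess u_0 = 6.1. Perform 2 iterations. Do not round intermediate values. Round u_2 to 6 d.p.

7.100335

Newton update: u ← u − f(u)/f'(u).
f'(u) = 1 + cos(u)
u_0 = 6.100000: f = -1.912163, f' = 1.983268 → u_1 = 6.100000 - (-1.912163)/(1.983268) = 7.064147
u_1 = 7.064147: f = -0.061890, f' = 1.710237 → u_2 = 7.064147 - (-0.061890)/(1.710237) = 7.100335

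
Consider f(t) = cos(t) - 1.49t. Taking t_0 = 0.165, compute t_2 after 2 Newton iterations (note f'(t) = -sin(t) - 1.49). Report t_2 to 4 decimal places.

0.5668

Newton update: t ← t − f(t)/f'(t).
t_0 = 0.165000: f = 0.740568, f' = -1.654252 → t_1 = 0.165000 - (0.740568)/(-1.654252) = 0.612676
t_1 = 0.612676: f = -0.094774, f' = -2.065058 → t_2 = 0.612676 - (-0.094774)/(-2.065058) = 0.566781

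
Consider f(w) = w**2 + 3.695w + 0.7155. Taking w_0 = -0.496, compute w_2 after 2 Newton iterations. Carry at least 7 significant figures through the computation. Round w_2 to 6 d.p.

f'(w) = 2w + 3.695
w_0 = -0.496000: f = -0.871204, f' = 2.703000 → w_1 = -0.496000 - (-0.871204)/(2.703000) = -0.173690
w_1 = -0.173690: f = 0.103884, f' = 3.347620 → w_2 = -0.173690 - (0.103884)/(3.347620) = -0.204722

-0.204722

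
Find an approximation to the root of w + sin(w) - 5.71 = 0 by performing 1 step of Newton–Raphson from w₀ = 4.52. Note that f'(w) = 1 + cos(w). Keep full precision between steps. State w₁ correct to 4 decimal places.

7.2049

w_0 = 4.520000: f = -2.171550, f' = 0.808796 → w_1 = 4.520000 - (-2.171550)/(0.808796) = 7.204918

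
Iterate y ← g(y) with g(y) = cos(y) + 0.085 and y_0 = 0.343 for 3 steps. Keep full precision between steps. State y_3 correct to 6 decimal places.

y_1 = g(0.343000) = 1.026750
y_2 = g(1.026750) = 0.602602
y_3 = g(0.602602) = 0.908863

0.908863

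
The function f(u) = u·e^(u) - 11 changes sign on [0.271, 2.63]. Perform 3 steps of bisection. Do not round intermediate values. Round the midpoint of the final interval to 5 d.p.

f(0.271000) = -10.644644, f(2.630000) = 25.488015 (opposite signs)
step 1: m = 1.450500, f(m) = -4.813260 < 0 → root in [1.450500, 2.630000]
step 2: m = 2.040250, f(m) = 4.694689 > 0 → root in [1.450500, 2.040250]
step 3: m = 1.745375, f(m) = -1.002406 < 0 → root in [1.745375, 2.040250]
Midpoint of [1.745375, 2.040250] = 1.892812

1.89281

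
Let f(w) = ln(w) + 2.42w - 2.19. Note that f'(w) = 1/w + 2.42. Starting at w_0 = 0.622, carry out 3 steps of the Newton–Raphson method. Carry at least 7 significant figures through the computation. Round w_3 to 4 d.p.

Newton update: w ← w − f(w)/f'(w).
w_0 = 0.622000: f = -1.159575, f' = 4.027717 → w_1 = 0.622000 - (-1.159575)/(4.027717) = 0.909899
w_1 = 0.909899: f = -0.082467, f' = 3.519023 → w_2 = 0.909899 - (-0.082467)/(3.519023) = 0.933333
w_2 = 0.933333: f = -0.000326, f' = 3.491429 → w_3 = 0.933333 - (-0.000326)/(3.491429) = 0.933427

0.9334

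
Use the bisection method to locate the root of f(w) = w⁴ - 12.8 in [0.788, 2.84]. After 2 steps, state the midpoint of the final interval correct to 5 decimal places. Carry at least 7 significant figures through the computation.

2.07050

f(0.788000) = -12.414429, f(2.840000) = 52.253903 (opposite signs)
step 1: m = 1.814000, f(m) = -1.971978 < 0 → root in [1.814000, 2.840000]
step 2: m = 2.327000, f(m) = 16.521456 > 0 → root in [1.814000, 2.327000]
Midpoint of [1.814000, 2.327000] = 2.070500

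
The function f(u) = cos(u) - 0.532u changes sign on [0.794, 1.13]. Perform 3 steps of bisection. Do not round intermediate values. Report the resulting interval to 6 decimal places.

[1.004000, 1.046000]

f(0.794000) = 0.278590, f(1.130000) = -0.174500 (opposite signs)
step 1: m = 0.962000, f(m) = 0.060096 > 0 → root in [0.962000, 1.130000]
step 2: m = 1.046000, f(m) = -0.055435 < 0 → root in [0.962000, 1.046000]
step 3: m = 1.004000, f(m) = 0.002804 > 0 → root in [1.004000, 1.046000]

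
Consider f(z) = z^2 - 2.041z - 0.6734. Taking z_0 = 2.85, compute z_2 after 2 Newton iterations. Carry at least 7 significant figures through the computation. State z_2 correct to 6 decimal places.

2.331985

f'(z) = 2z - 2.041
z_0 = 2.850000: f = 1.632250, f' = 3.659000 → z_1 = 2.850000 - (1.632250)/(3.659000) = 2.403908
z_1 = 2.403908: f = 0.198998, f' = 2.766816 → z_2 = 2.403908 - (0.198998)/(2.766816) = 2.331985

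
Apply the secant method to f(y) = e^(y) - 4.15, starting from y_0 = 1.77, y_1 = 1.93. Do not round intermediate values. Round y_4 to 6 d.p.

f(y_0) = 1.720853, f(y_1) = 2.739510
y_2 = 1.930000 - (2.739510)·(1.930000 - 1.770000)/(2.739510 - (1.720853)) = 1.499706; f(y_2) = 0.330373
y_3 = 1.499706 - (0.330373)·(1.499706 - 1.930000)/(0.330373 - (2.739510)) = 1.440699; f(y_3) = 0.073646
y_4 = 1.440699 - (0.073646)·(1.440699 - 1.499706)/(0.073646 - (0.330373)) = 1.423772; f(y_4) = 0.002753

1.423772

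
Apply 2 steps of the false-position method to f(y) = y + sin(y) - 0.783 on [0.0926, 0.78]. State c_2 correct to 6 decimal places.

0.396946

f(0.092600) = -0.597932, f(0.780000) = 0.700279
step 1: c = 0.409204, f(c) = 0.024083 > 0 → new bracket [0.092600, 0.409204]
step 2: c = 0.396946, f(c) = 0.000549 > 0 → new bracket [0.092600, 0.396946]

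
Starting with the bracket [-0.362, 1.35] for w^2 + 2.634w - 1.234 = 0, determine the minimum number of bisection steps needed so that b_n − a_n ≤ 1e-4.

15

Initial width b − a = 1.35 − -0.362 = 1.712000.
After n steps the width is (b−a)/2^n; need (b−a)/2^n ≤ 1e-4.
So n ≥ log₂(1.712000/1e-4) = log₂(17120.0000) ≈ 14.0634.
Hence n = 15.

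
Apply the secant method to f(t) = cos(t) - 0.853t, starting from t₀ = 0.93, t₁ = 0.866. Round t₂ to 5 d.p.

0.81045

f(t_0) = -0.195456, f(t_1) = -0.090819
t_2 = 0.866000 - (-0.090819)·(0.866000 - 0.930000)/(-0.090819 - (-0.195456)) = 0.810451; f(t_2) = -0.002143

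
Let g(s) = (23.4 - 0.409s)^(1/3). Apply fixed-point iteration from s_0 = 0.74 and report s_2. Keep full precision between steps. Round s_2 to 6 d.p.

2.811990

s_1 = g(0.740000) = 2.847873
s_2 = g(2.847873) = 2.811990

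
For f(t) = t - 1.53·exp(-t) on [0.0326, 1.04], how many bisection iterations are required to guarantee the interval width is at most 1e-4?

14

Initial width b − a = 1.04 − 0.0326 = 1.007400.
After n steps the width is (b−a)/2^n; need (b−a)/2^n ≤ 1e-4.
So n ≥ log₂(1.007400/1e-4) = log₂(10074.0000) ≈ 13.2983.
Hence n = 14.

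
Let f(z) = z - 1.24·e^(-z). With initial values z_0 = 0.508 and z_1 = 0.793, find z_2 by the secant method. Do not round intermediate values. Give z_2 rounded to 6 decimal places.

f(z_0) = -0.238105, f(z_1) = 0.231918
z_2 = 0.793000 - (0.231918)·(0.793000 - 0.508000)/(0.231918 - (-0.238105)) = 0.652376; f(z_2) = 0.006575

0.652376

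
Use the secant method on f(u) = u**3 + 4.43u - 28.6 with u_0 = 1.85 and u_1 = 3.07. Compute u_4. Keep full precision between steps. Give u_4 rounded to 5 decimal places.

f(u_0) = -14.072875, f(u_1) = 13.934543
u_2 = 3.070000 - (13.934543)·(3.070000 - 1.850000)/(13.934543 - (-14.072875)) = 2.463013; f(u_2) = -2.747152
u_3 = 2.463013 - (-2.747152)·(2.463013 - 3.070000)/(-2.747152 - (13.934543)) = 2.562972; f(u_3) = -0.410321
u_4 = 2.562972 - (-0.410321)·(2.562972 - 2.463013)/(-0.410321 - (-2.747152)) = 2.580524; f(u_4) = 0.015688

2.58052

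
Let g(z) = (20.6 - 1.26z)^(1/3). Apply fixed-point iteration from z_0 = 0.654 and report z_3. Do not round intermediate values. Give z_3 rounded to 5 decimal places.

2.58871

z_1 = g(0.654000) = 2.704244
z_2 = g(2.704244) = 2.580958
z_3 = g(2.580958) = 2.588708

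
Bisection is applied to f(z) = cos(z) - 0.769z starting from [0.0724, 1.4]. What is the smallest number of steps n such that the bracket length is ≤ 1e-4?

Initial width b − a = 1.4 − 0.0724 = 1.327600.
After n steps the width is (b−a)/2^n; need (b−a)/2^n ≤ 1e-4.
So n ≥ log₂(1.327600/1e-4) = log₂(13276.0000) ≈ 13.6965.
Hence n = 14.

14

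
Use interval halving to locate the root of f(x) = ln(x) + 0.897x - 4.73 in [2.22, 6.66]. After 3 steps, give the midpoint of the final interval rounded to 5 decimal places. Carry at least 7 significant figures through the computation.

3.60750

f(2.220000) = -1.941153, f(6.660000) = 3.140139 (opposite signs)
step 1: m = 4.440000, f(m) = 0.743334 > 0 → root in [2.220000, 4.440000]
step 2: m = 3.330000, f(m) = -0.540018 < 0 → root in [3.330000, 4.440000]
step 3: m = 3.885000, f(m) = 0.111968 > 0 → root in [3.330000, 3.885000]
Midpoint of [3.330000, 3.885000] = 3.607500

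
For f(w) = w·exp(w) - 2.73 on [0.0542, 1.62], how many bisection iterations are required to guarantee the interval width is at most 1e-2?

8

Initial width b − a = 1.62 − 0.0542 = 1.565800.
After n steps the width is (b−a)/2^n; need (b−a)/2^n ≤ 1e-2.
So n ≥ log₂(1.565800/1e-2) = log₂(156.5800) ≈ 7.2908.
Hence n = 8.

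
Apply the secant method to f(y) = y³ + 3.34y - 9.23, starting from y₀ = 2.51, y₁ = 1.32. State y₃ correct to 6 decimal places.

Secant update: y_(k+1) = y_k − f(y_k)·(y_k − y_(k-1))/(f(y_k) − f(y_(k-1))).
f(y_0) = 14.966651, f(y_1) = -2.521232
y_2 = 1.320000 - (-2.521232)·(1.320000 - 2.510000)/(-2.521232 - (14.966651)) = 1.491563; f(y_2) = -0.929814
y_3 = 1.491563 - (-0.929814)·(1.491563 - 1.320000)/(-0.929814 - (-2.521232)) = 1.591801; f(y_3) = 0.119969

1.591801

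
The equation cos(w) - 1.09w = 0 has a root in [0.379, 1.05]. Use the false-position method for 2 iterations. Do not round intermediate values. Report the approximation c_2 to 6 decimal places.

False-position update: c = (a·f(b) − b·f(a))/(f(b) − f(a)); replace the endpoint whose sign matches f(c).
f(0.379000) = 0.515925, f(1.050000) = -0.646929
step 1: c = 0.676704, f(c) = 0.042034 > 0 → new bracket [0.676704, 1.050000]
step 2: c = 0.699479, f(c) = 0.002746 > 0 → new bracket [0.699479, 1.050000]

0.699479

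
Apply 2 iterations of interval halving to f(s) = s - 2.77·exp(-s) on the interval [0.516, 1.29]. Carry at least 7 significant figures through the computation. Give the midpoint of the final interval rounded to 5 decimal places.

f(0.516000) = -1.137422, f(1.290000) = 0.527500 (opposite signs)
step 1: m = 0.903000, f(m) = -0.219824 < 0 → root in [0.903000, 1.290000]
step 2: m = 1.096500, f(m) = 0.171214 > 0 → root in [0.903000, 1.096500]
Midpoint of [0.903000, 1.096500] = 0.999750

0.99975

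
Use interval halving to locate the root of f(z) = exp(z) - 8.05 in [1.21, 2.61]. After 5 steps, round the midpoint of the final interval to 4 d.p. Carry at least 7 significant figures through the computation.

2.1069

f(1.210000) = -4.696515, f(2.610000) = 5.549051 (opposite signs)
step 1: m = 1.910000, f(m) = -1.296911 < 0 → root in [1.910000, 2.610000]
step 2: m = 2.260000, f(m) = 1.533089 > 0 → root in [1.910000, 2.260000]
step 3: m = 2.085000, f(m) = -0.005409 < 0 → root in [2.085000, 2.260000]
step 4: m = 2.172500, f(m) = 0.730207 > 0 → root in [2.085000, 2.172500]
step 5: m = 2.128750, f(m) = 0.354355 > 0 → root in [2.085000, 2.128750]
Midpoint of [2.085000, 2.128750] = 2.106875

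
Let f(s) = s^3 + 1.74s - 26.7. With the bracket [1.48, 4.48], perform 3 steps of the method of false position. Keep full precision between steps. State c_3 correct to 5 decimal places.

f(1.480000) = -20.883008, f(4.480000) = 71.010592
step 1: c = 2.161756, f(c) = -12.836248 < 0 → new bracket [2.161756, 4.480000]
step 2: c = 2.516660, f(c) = -6.381554 < 0 → new bracket [2.516660, 4.480000]
step 3: c = 2.678552, f(c) = -2.821678 < 0 → new bracket [2.678552, 4.480000]

2.67855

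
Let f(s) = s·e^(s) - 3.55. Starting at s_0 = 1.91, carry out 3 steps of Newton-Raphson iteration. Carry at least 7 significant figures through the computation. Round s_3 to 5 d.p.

1.13996

f'(s) = (s + 1)·e^(s)
s_0 = 1.910000: f = 9.348400, f' = 19.651488 → s_1 = 1.910000 - (9.348400)/(19.651488) = 1.434291
s_1 = 1.434291: f = 2.469239, f' = 10.215905 → s_2 = 1.434291 - (2.469239)/(10.215905) = 1.192585
s_2 = 1.192585: f = 0.380272, f' = 7.225861 → s_3 = 1.192585 - (0.380272)/(7.225861) = 1.139959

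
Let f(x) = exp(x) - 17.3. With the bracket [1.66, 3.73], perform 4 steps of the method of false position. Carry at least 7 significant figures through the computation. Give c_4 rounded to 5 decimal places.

2.82125

f(1.660000) = -12.040689, f(3.730000) = 24.379108
step 1: c = 2.344359, f(c) = -6.873410 < 0 → new bracket [2.344359, 3.730000]
step 2: c = 2.649105, f(c) = -3.158621 < 0 → new bracket [2.649105, 3.730000]
step 3: c = 2.773086, f(c) = -1.292049 < 0 → new bracket [2.773086, 3.730000]
step 4: c = 2.821248, f(c) = -0.502203 < 0 → new bracket [2.821248, 3.730000]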